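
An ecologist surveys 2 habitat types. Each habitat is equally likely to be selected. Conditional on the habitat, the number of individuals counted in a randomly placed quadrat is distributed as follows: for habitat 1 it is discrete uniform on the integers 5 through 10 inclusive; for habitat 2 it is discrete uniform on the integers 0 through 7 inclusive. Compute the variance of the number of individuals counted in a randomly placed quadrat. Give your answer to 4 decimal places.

8.0833

Per component, 1: μ=7.5, E[X²]=59.1667; 2: μ=3.5, E[X²]=17.5.
E[X] = 0.5·7.5 + 0.5·3.5 = 5.5.
E[X²] = 0.5·59.1667 + 0.5·17.5 = 38.3333.
Var(X) = E[X²] − (E[X])² = 38.3333 − 30.25 = 8.08333.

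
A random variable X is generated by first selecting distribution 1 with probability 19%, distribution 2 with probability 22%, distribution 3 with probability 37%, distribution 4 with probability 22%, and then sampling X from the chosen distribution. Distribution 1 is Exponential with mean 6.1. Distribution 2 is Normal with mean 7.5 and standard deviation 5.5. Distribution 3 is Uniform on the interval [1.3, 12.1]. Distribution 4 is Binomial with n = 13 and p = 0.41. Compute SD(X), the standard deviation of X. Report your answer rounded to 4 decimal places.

4.3102

Per component, 1: μ=6.1, E[X²]=74.42; 2: μ=7.5, E[X²]=86.5; 3: μ=6.7, E[X²]=54.61; 4: μ=5.33, E[X²]=31.5536.
E[X] = 0.19·6.1 + 0.22·7.5 + 0.37·6.7 + 0.22·5.33 = 6.4606.
E[X²] = 0.19·74.42 + 0.22·86.5 + 0.37·54.61 + 0.22·31.5536 = 60.3173.
Var(X) = E[X²] − (E[X])² = 60.3173 − 41.7394 = 18.5779.
SD(X) = √18.5779 = 4.31021.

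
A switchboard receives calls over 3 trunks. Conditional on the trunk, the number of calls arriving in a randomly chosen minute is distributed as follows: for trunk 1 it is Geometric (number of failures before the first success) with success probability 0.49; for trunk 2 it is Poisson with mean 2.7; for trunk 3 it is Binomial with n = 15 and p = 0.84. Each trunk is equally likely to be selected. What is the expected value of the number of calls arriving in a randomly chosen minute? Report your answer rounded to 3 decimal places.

Component means — 1: 1.04082; 2: 2.7; 3: 12.6.
E[X] = 0.333333·1.04082 + 0.333333·2.7 + 0.333333·12.6 = 5.44694.

5.447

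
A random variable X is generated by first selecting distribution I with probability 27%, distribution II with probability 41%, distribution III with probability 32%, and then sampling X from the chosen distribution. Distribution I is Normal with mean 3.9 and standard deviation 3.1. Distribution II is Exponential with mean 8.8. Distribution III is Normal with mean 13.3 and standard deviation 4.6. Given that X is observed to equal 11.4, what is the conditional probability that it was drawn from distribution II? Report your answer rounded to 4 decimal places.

Likelihoods f(11.4 | ·): I: 0.00689486; II: 0.0311106; III: 0.0796353.
Posterior ∝ prior × likelihood. Numerator for II: 0.41·0.0311106 = 0.0127554.
Normalizing constant: 0.27·0.00689486 + 0.41·0.0311106 + 0.32·0.0796353 = 0.0401003.
P(II | observation) = 0.0127554 / 0.0401003 = 0.318086.

0.3181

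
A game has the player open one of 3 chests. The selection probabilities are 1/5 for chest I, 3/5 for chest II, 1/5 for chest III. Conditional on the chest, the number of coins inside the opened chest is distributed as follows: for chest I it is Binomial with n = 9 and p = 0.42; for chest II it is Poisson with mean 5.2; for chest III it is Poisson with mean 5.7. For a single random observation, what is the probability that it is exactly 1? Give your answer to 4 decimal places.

0.0307

Conditional on each chest, P(X = 1): I: 0.0484078; II: 0.0286861; III: 0.019072.
By total probability, P(X = 1) = 0.2·0.0484078 + 0.6·0.0286861 + 0.2·0.019072 = 0.0307077.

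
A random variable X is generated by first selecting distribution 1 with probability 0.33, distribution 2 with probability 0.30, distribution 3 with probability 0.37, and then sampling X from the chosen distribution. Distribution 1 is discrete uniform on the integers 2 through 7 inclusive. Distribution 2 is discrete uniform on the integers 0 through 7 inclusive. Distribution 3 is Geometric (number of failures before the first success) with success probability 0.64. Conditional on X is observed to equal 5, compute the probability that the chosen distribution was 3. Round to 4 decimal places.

0.0152

Likelihoods P(X=5 | ·): 1: 0.166667; 2: 0.125; 3: 0.00386984.
Posterior ∝ prior × likelihood. Numerator for 3: 0.37·0.00386984 = 0.00143184.
Normalizing constant: 0.33·0.166667 + 0.3·0.125 + 0.37·0.00386984 = 0.0939318.
P(3 | observation) = 0.00143184 / 0.0939318 = 0.0152434.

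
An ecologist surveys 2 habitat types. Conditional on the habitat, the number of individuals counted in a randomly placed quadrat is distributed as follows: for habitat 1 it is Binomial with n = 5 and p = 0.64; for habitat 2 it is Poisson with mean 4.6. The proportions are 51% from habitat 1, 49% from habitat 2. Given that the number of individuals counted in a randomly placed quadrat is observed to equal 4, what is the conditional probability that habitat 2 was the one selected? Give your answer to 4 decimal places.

0.3737

Likelihoods P(X=4 | ·): 1: 0.30199; 2: 0.187528.
Posterior ∝ prior × likelihood. Numerator for 2: 0.49·0.187528 = 0.0918886.
Normalizing constant: 0.51·0.30199 + 0.49·0.187528 = 0.245903.
P(2 | observation) = 0.0918886 / 0.245903 = 0.373678.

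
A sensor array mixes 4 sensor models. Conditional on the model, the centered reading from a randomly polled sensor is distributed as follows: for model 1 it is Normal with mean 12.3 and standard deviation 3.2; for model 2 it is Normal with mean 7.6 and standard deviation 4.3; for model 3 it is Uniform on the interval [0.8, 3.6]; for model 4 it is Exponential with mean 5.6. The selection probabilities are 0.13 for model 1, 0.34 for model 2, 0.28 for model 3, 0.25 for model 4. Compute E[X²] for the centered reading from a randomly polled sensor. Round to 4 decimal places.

For each component E[X²] = Var + (mean)², giving 1: 161.53; 2: 76.25; 3: 5.49333; 4: 62.72.
Overall E[X²] = 0.13·161.53 + 0.34·76.25 + 0.28·5.49333 + 0.25·62.72 = 64.142.

64.1420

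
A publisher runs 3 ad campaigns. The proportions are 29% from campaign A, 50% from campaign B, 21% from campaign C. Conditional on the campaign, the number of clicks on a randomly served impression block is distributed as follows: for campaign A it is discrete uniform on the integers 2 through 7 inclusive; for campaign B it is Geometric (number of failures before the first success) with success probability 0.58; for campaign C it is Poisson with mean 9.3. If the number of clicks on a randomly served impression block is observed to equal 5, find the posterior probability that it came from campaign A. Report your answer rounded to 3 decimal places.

Likelihoods P(X=5 | ·): A: 0.166667; B: 0.00758009; C: 0.0530023.
Posterior ∝ prior × likelihood. Numerator for A: 0.29·0.166667 = 0.0483333.
Normalizing constant: 0.29·0.166667 + 0.5·0.00758009 + 0.21·0.0530023 = 0.0632539.
P(A | observation) = 0.0483333 / 0.0632539 = 0.764117.

0.764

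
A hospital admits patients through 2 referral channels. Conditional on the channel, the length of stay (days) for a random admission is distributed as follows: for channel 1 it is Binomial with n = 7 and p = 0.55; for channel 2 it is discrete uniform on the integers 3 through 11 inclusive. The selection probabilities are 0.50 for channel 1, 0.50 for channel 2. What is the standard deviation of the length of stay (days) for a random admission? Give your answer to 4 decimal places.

2.5846

Per component, 1: μ=3.85, E[X²]=16.555; 2: μ=7, E[X²]=55.6667.
E[X] = 0.5·3.85 + 0.5·7 = 5.425.
E[X²] = 0.5·16.555 + 0.5·55.6667 = 36.1108.
Var(X) = E[X²] − (E[X])² = 36.1108 − 29.4306 = 6.68021.
SD(X) = √6.68021 = 2.58461.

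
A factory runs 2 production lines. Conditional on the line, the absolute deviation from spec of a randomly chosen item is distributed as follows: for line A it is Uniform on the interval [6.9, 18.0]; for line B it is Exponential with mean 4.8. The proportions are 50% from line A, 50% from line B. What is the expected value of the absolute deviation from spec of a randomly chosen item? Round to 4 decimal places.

8.6250

Component means — A: 12.45; B: 4.8.
E[X] = 0.5·12.45 + 0.5·4.8 = 8.625.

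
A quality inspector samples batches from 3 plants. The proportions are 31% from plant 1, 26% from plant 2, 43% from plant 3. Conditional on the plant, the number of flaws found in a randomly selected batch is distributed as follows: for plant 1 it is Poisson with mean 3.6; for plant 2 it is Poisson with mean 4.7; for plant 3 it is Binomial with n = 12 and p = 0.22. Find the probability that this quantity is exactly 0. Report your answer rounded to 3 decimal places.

0.033

Conditional on each plant, P(X = 0): 1: 0.0273237; 2: 0.00909528; 3: 0.0507149.
By total probability, P(X = 0) = 0.31·0.0273237 + 0.26·0.00909528 + 0.43·0.0507149 = 0.0326425.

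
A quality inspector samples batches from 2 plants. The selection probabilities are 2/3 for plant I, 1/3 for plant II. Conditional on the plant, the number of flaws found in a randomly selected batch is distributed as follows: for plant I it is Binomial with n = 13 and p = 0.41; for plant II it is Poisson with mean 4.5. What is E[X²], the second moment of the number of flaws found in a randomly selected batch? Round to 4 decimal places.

29.2857

For each component E[X²] = Var + (mean)², giving I: 31.5536; II: 24.75.
Overall E[X²] = 0.666667·31.5536 + 0.333333·24.75 = 29.2857.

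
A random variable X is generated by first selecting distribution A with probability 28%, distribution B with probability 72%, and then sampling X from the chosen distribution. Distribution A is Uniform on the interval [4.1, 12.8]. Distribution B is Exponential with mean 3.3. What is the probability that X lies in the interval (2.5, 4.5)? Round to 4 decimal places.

Conditional on each component, P(2.5 < X < 4.5): A: 0.045977; B: 0.213072.
By total probability, P(2.5 < X < 4.5) = 0.28·0.045977 + 0.72·0.213072 = 0.166286.

0.1663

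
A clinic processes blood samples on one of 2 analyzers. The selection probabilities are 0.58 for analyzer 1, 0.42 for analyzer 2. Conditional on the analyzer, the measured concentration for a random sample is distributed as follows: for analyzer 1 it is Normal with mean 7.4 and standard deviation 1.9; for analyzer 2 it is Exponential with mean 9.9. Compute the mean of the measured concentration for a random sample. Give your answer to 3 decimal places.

Component means — 1: 7.4; 2: 9.9.
E[X] = 0.58·7.4 + 0.42·9.9 = 8.45.

8.450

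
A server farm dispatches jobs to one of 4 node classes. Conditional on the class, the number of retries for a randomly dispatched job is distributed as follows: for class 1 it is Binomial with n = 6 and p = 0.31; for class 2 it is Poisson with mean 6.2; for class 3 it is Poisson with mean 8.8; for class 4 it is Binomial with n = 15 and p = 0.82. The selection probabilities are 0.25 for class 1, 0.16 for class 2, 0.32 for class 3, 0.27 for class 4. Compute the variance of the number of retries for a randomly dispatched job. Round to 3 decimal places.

Per component, 1: μ=1.86, E[X²]=4.743; 2: μ=6.2, E[X²]=44.64; 3: μ=8.8, E[X²]=86.24; 4: μ=12.3, E[X²]=153.504.
E[X] = 0.25·1.86 + 0.16·6.2 + 0.32·8.8 + 0.27·12.3 = 7.594.
E[X²] = 0.25·4.743 + 0.16·44.64 + 0.32·86.24 + 0.27·153.504 = 77.371.
Var(X) = E[X²] − (E[X])² = 77.371 − 57.6688 = 19.7022.

19.702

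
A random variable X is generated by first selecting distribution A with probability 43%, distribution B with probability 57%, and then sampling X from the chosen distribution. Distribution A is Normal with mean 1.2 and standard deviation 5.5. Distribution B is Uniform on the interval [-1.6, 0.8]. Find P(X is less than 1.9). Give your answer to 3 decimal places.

0.807

Conditional on each component, P(X < 1.9): A: 0.550638; B: 1.
By total probability, P(X < 1.9) = 0.43·0.550638 + 0.57·1 = 0.806774.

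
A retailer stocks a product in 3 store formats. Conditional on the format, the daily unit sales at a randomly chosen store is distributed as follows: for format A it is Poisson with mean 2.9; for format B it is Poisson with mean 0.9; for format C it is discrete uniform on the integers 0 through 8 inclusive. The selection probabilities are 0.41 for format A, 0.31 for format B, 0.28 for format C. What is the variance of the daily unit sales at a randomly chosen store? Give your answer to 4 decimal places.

4.8161

Per component, A: μ=2.9, E[X²]=11.31; B: μ=0.9, E[X²]=1.71; C: μ=4, E[X²]=22.6667.
E[X] = 0.41·2.9 + 0.31·0.9 + 0.28·4 = 2.588.
E[X²] = 0.41·11.31 + 0.31·1.71 + 0.28·22.6667 = 11.5139.
Var(X) = E[X²] − (E[X])² = 11.5139 − 6.69774 = 4.81612.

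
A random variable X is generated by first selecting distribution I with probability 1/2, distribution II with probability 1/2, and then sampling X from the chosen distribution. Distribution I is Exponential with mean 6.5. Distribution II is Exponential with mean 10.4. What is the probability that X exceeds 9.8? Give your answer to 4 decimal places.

0.3056

Conditional on each component, P(X > 9.8): I: 0.22142; II: 0.389727.
By total probability, P(X > 9.8) = 0.5·0.22142 + 0.5·0.389727 = 0.305574.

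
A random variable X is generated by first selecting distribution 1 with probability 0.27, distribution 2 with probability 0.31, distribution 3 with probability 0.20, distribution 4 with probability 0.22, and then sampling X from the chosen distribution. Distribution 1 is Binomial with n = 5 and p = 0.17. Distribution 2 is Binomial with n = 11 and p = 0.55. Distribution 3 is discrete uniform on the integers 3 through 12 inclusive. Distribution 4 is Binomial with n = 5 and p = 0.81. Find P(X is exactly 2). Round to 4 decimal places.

Conditional on each component, P(X = 2): 1: 0.165246; 2: 0.0125893; 3: 0; 4: 0.0450019.
By total probability, P(X = 2) = 0.27·0.165246 + 0.31·0.0125893 + 0.2·0 + 0.22·0.0450019 = 0.0584196.

0.0584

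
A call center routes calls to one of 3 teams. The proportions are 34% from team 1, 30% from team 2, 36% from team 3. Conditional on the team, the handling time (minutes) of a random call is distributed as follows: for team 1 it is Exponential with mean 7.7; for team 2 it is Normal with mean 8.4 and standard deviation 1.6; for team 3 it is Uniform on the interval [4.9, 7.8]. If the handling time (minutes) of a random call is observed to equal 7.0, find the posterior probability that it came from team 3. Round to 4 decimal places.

Likelihoods f(7.0 | ·): 1: 0.0523234; 2: 0.170034; 3: 0.344828.
Posterior ∝ prior × likelihood. Numerator for 3: 0.36·0.344828 = 0.124138.
Normalizing constant: 0.34·0.0523234 + 0.3·0.170034 + 0.36·0.344828 = 0.192938.
P(3 | observation) = 0.124138 / 0.192938 = 0.643408.

0.6434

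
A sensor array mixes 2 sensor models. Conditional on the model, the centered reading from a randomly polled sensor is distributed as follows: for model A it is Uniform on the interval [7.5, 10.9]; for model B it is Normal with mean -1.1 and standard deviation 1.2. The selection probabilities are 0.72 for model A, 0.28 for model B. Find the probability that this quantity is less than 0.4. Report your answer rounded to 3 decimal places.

Conditional on each model, P(X < 0.4): A: 0; B: 0.89435.
By total probability, P(X < 0.4) = 0.72·0 + 0.28·0.89435 = 0.250418.

0.250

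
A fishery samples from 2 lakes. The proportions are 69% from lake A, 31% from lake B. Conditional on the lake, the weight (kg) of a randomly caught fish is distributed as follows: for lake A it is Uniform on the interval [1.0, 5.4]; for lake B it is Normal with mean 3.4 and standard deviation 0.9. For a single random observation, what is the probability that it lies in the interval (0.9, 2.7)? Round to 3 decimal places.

Conditional on each lake, P(0.9 < X < 2.7): A: 0.386364; B: 0.215613.
By total probability, P(0.9 < X < 2.7) = 0.69·0.386364 + 0.31·0.215613 = 0.333431.

0.333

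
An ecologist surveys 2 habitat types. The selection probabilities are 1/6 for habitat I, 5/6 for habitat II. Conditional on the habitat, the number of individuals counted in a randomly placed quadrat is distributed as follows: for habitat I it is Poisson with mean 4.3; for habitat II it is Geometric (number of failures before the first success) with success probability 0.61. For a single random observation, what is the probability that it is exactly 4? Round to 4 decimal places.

Conditional on each habitat, P(X = 4): I: 0.193284; II: 0.014112.
By total probability, P(X = 4) = 0.166667·0.193284 + 0.833333·0.014112 = 0.043974.

0.0440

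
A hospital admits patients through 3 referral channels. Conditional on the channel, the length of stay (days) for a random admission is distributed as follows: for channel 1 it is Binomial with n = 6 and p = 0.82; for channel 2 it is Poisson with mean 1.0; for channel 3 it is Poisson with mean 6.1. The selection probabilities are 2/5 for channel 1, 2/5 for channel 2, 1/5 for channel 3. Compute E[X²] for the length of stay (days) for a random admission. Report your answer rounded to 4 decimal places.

For each component E[X²] = Var + (mean)², giving 1: 25.092; 2: 2; 3: 43.31.
Overall E[X²] = 0.4·25.092 + 0.4·2 + 0.2·43.31 = 19.4988.

19.4988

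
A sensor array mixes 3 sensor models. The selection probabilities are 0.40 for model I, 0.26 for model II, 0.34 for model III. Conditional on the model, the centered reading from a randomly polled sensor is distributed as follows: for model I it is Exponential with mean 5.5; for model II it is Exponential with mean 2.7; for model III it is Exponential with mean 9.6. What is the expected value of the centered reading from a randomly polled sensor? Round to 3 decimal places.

6.166

Component means — I: 5.5; II: 2.7; III: 9.6.
E[X] = 0.4·5.5 + 0.26·2.7 + 0.34·9.6 = 6.166.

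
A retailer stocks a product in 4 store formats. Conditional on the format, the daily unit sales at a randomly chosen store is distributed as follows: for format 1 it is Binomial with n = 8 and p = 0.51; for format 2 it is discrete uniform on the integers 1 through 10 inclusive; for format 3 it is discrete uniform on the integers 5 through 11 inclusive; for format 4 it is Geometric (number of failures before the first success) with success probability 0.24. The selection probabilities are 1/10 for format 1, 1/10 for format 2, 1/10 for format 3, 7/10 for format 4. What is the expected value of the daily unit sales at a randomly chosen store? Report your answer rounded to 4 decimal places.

3.9747

Component means — 1: 4.08; 2: 5.5; 3: 8; 4: 3.16667.
E[X] = 0.1·4.08 + 0.1·5.5 + 0.1·8 + 0.7·3.16667 = 3.97467.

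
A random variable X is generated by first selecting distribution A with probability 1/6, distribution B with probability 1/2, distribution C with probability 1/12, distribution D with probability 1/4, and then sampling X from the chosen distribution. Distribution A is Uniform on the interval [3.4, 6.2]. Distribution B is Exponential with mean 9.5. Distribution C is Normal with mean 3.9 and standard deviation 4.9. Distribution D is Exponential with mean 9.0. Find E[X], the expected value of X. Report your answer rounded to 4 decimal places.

Component means — A: 4.8; B: 9.5; C: 3.9; D: 9.
E[X] = 0.166667·4.8 + 0.5·9.5 + 0.0833333·3.9 + 0.25·9 = 8.125.

8.1250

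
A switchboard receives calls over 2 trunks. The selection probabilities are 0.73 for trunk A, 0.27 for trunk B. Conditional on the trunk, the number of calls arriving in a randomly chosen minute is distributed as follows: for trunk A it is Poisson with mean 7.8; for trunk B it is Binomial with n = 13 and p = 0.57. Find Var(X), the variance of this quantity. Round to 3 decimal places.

Per component, A: μ=7.8, E[X²]=68.64; B: μ=7.41, E[X²]=58.0944.
E[X] = 0.73·7.8 + 0.27·7.41 = 7.6947.
E[X²] = 0.73·68.64 + 0.27·58.0944 = 65.7927.
Var(X) = E[X²] − (E[X])² = 65.7927 − 59.2084 = 6.58428.

6.584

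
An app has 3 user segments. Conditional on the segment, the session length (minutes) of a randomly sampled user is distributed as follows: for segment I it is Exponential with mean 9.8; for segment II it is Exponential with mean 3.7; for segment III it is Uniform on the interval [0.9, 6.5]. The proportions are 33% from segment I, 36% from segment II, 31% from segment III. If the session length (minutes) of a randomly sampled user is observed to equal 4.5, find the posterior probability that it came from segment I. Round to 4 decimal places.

0.2017

Likelihoods f(4.5 | ·): I: 0.0644693; II: 0.0800944; III: 0.178571.
Posterior ∝ prior × likelihood. Numerator for I: 0.33·0.0644693 = 0.0212749.
Normalizing constant: 0.33·0.0644693 + 0.36·0.0800944 + 0.31·0.178571 = 0.105466.
P(I | observation) = 0.0212749 / 0.105466 = 0.201723.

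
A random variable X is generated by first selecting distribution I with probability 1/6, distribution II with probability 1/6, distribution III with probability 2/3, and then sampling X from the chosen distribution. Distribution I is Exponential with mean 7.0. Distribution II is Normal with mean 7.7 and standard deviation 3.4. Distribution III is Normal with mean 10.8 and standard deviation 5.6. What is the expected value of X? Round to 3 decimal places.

Component means — I: 7; II: 7.7; III: 10.8.
E[X] = 0.166667·7 + 0.166667·7.7 + 0.666667·10.8 = 9.65.

9.650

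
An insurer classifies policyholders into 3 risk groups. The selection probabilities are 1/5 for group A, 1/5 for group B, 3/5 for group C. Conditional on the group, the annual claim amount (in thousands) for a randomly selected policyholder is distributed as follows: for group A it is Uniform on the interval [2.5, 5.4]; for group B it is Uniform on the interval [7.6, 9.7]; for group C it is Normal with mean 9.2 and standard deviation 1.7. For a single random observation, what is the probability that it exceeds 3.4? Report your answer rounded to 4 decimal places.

0.9377

Conditional on each group, P(X > 3.4): A: 0.689655; B: 1; C: 0.999677.
By total probability, P(X > 3.4) = 0.2·0.689655 + 0.2·1 + 0.6·0.999677 = 0.937737.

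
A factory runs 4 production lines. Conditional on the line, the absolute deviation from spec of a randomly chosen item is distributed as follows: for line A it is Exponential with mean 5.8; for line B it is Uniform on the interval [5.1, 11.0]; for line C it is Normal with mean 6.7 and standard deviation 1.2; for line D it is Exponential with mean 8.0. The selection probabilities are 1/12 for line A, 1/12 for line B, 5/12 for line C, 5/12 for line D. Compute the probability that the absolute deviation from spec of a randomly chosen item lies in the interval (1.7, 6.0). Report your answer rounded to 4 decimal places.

Conditional on each line, P(1.7 < X < 6.0): A: 0.390535; B: 0.152542; C: 0.279819; D: 0.336194.
By total probability, P(1.7 < X < 6.0) = 0.0833333·0.390535 + 0.0833333·0.152542 + 0.416667·0.279819 + 0.416667·0.336194 = 0.301928.

0.3019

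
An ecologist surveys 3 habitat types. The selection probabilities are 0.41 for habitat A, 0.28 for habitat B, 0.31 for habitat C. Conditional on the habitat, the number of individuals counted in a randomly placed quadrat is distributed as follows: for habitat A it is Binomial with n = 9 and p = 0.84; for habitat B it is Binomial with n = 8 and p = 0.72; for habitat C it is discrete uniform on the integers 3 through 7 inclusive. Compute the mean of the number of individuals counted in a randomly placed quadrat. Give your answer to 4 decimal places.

6.2624

Component means — A: 7.56; B: 5.76; C: 5.
E[X] = 0.41·7.56 + 0.28·5.76 + 0.31·5 = 6.2624.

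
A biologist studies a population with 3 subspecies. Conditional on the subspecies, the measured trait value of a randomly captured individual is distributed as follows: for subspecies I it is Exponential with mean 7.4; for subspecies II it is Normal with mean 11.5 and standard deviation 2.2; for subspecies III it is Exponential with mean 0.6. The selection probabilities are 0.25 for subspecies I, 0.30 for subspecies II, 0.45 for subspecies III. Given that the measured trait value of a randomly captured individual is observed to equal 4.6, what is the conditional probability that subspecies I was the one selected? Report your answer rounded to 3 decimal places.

Likelihoods f(4.6 | ·): I: 0.0725774; II: 0.00132574; III: 0.000780293.
Posterior ∝ prior × likelihood. Numerator for I: 0.25·0.0725774 = 0.0181444.
Normalizing constant: 0.25·0.0725774 + 0.3·0.00132574 + 0.45·0.000780293 = 0.0188932.
P(I | observation) = 0.0181444 / 0.0188932 = 0.960364.

0.960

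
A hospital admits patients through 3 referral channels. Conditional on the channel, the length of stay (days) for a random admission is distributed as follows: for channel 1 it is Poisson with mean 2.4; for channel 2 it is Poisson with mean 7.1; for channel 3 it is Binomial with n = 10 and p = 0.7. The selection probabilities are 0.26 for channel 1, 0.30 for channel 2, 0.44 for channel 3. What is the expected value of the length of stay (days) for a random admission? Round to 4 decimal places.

Component means — 1: 2.4; 2: 7.1; 3: 7.
E[X] = 0.26·2.4 + 0.3·7.1 + 0.44·7 = 5.834.

5.8340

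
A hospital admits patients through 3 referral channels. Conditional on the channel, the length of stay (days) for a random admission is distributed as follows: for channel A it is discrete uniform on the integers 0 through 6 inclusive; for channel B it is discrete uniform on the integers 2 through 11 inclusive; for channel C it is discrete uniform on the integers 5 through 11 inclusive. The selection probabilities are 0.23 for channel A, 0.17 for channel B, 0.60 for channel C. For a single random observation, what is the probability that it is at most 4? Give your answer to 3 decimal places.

0.215

Conditional on each channel, P(X ≤ 4): A: 0.714286; B: 0.3; C: 0.
By total probability, P(X ≤ 4) = 0.23·0.714286 + 0.17·0.3 + 0.6·0 = 0.215286.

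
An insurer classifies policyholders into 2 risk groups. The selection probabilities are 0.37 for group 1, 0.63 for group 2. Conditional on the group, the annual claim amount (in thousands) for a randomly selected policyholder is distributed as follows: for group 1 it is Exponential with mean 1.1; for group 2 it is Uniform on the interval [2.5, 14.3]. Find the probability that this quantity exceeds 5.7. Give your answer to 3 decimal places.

0.461

Conditional on each group, P(X > 5.7): 1: 0.00561778; 2: 0.728814.
By total probability, P(X > 5.7) = 0.37·0.00561778 + 0.63·0.728814 = 0.461231.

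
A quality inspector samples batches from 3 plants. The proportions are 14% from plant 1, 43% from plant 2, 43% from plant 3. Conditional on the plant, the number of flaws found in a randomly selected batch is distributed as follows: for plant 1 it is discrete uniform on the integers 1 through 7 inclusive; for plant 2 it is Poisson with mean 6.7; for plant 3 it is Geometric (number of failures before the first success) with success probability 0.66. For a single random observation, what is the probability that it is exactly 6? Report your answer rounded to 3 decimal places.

0.087

Conditional on each plant, P(X = 6): 1: 0.142857; 2: 0.154648; 3: 0.00101957.
By total probability, P(X = 6) = 0.14·0.142857 + 0.43·0.154648 + 0.43·0.00101957 = 0.0869369.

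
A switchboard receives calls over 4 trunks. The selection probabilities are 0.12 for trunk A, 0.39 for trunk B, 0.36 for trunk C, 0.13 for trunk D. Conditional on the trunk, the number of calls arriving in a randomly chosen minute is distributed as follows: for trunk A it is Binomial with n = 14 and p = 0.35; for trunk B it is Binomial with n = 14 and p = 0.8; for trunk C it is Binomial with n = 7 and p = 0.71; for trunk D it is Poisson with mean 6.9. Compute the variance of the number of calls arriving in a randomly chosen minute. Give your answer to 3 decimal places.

11.153

Per component, A: μ=4.9, E[X²]=27.195; B: μ=11.2, E[X²]=127.68; C: μ=4.97, E[X²]=26.1422; D: μ=6.9, E[X²]=54.51.
E[X] = 0.12·4.9 + 0.39·11.2 + 0.36·4.97 + 0.13·6.9 = 7.6422.
E[X²] = 0.12·27.195 + 0.39·127.68 + 0.36·26.1422 + 0.13·54.51 = 69.5561.
Var(X) = E[X²] − (E[X])² = 69.5561 − 58.4032 = 11.1529.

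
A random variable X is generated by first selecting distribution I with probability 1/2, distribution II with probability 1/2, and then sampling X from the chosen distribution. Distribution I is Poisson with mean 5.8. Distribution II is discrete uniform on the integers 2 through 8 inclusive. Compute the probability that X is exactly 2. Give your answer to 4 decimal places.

0.0969

Conditional on each component, P(X = 2): I: 0.0509235; II: 0.142857.
By total probability, P(X = 2) = 0.5·0.0509235 + 0.5·0.142857 = 0.0968903.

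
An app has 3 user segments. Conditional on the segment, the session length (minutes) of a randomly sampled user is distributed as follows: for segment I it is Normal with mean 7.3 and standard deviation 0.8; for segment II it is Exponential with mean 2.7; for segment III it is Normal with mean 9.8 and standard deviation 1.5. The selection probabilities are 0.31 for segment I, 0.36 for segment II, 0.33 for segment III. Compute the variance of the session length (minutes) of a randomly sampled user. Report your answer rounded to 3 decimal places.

12.555

Per component, I: μ=7.3, E[X²]=53.93; II: μ=2.7, E[X²]=14.58; III: μ=9.8, E[X²]=98.29.
E[X] = 0.31·7.3 + 0.36·2.7 + 0.33·9.8 = 6.469.
E[X²] = 0.31·53.93 + 0.36·14.58 + 0.33·98.29 = 54.4028.
Var(X) = E[X²] − (E[X])² = 54.4028 − 41.848 = 12.5548.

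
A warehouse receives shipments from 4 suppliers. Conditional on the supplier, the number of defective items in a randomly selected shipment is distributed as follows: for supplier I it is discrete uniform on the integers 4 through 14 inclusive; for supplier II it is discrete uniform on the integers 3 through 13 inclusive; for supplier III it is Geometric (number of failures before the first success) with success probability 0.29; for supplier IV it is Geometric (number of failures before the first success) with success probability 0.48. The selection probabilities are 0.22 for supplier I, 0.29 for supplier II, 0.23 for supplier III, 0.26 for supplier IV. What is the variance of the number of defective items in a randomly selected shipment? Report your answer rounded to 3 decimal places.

19.224

Per component, I: μ=9, E[X²]=91; II: μ=8, E[X²]=74; III: μ=2.44828, E[X²]=14.4364; IV: μ=1.08333, E[X²]=3.43056.
E[X] = 0.22·9 + 0.29·8 + 0.23·2.44828 + 0.26·1.08333 = 5.14477.
E[X²] = 0.22·91 + 0.29·74 + 0.23·14.4364 + 0.26·3.43056 = 45.6923.
Var(X) = E[X²] − (E[X])² = 45.6923 − 26.4687 = 19.2237.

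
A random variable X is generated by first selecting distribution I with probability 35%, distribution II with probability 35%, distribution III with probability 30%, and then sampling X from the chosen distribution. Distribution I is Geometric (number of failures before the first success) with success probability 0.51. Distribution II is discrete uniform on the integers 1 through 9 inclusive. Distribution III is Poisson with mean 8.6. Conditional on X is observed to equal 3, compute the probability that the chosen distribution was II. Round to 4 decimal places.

0.5915

Likelihoods P(X=3 | ·): I: 0.060001; II: 0.111111; III: 0.0195169.
Posterior ∝ prior × likelihood. Numerator for II: 0.35·0.111111 = 0.0388889.
Normalizing constant: 0.35·0.060001 + 0.35·0.111111 + 0.3·0.0195169 = 0.0657443.
P(II | observation) = 0.0388889 / 0.0657443 = 0.591517.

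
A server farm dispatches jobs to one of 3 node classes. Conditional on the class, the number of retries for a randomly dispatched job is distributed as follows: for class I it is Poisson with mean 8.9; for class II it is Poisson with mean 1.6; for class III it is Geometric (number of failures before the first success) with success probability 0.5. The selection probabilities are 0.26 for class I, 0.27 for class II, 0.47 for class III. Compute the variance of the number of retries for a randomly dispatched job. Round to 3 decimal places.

Per component, I: μ=8.9, E[X²]=88.11; II: μ=1.6, E[X²]=4.16; III: μ=1, E[X²]=3.
E[X] = 0.26·8.9 + 0.27·1.6 + 0.47·1 = 3.216.
E[X²] = 0.26·88.11 + 0.27·4.16 + 0.47·3 = 25.4418.
Var(X) = E[X²] − (E[X])² = 25.4418 − 10.3427 = 15.0991.

15.099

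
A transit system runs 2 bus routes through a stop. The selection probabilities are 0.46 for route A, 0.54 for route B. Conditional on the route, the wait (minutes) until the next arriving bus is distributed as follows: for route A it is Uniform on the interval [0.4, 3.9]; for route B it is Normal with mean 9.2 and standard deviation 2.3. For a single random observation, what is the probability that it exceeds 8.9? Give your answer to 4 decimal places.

Conditional on each route, P(X > 8.9): A: 0; B: 0.551889.
By total probability, P(X > 8.9) = 0.46·0 + 0.54·0.551889 = 0.29802.

0.2980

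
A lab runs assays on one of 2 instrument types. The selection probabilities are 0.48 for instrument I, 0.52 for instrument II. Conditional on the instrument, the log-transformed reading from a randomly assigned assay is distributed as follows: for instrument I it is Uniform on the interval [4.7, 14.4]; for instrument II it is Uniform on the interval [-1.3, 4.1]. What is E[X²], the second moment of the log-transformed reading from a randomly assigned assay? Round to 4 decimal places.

49.8236

For each component E[X²] = Var + (mean)², giving I: 99.0433; II: 4.39.
Overall E[X²] = 0.48·99.0433 + 0.52·4.39 = 49.8236.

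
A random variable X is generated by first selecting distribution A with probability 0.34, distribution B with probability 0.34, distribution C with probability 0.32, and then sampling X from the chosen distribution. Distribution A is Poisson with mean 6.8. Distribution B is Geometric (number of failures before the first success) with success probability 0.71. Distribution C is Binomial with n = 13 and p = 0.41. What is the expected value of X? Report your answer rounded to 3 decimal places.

Component means — A: 6.8; B: 0.408451; C: 5.33.
E[X] = 0.34·6.8 + 0.34·0.408451 + 0.32·5.33 = 4.15647.

4.156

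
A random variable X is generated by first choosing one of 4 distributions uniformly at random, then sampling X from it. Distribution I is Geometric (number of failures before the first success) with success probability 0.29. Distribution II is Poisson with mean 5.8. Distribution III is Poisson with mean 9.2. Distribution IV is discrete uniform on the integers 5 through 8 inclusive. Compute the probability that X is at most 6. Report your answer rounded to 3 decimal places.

Conditional on each component, P(X ≤ 6): I: 0.909049; II: 0.638391; III: 0.189165; IV: 0.5.
By total probability, P(X ≤ 6) = 0.25·0.909049 + 0.25·0.638391 + 0.25·0.189165 + 0.25·0.5 = 0.559151.

0.559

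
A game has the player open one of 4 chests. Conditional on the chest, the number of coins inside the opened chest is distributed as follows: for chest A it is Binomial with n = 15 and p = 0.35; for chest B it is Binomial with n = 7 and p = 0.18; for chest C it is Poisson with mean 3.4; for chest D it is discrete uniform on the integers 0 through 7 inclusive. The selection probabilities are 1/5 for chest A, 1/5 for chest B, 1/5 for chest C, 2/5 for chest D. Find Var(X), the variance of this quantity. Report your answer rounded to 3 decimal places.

Per component, A: μ=5.25, E[X²]=30.975; B: μ=1.26, E[X²]=2.6208; C: μ=3.4, E[X²]=14.96; D: μ=3.5, E[X²]=17.5.
E[X] = 0.2·5.25 + 0.2·1.26 + 0.2·3.4 + 0.4·3.5 = 3.382.
E[X²] = 0.2·30.975 + 0.2·2.6208 + 0.2·14.96 + 0.4·17.5 = 16.7112.
Var(X) = E[X²] − (E[X])² = 16.7112 − 11.4379 = 5.27324.

5.273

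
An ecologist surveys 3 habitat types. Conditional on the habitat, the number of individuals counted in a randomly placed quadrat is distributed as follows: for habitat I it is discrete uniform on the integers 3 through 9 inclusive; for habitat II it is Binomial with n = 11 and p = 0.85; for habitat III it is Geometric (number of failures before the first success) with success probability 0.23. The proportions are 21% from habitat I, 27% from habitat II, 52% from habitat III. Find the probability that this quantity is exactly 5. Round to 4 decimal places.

0.0630

Conditional on each habitat, P(X = 5): I: 0.142857; II: 0.00233499; III: 0.062256.
By total probability, P(X = 5) = 0.21·0.142857 + 0.27·0.00233499 + 0.52·0.062256 = 0.0630036.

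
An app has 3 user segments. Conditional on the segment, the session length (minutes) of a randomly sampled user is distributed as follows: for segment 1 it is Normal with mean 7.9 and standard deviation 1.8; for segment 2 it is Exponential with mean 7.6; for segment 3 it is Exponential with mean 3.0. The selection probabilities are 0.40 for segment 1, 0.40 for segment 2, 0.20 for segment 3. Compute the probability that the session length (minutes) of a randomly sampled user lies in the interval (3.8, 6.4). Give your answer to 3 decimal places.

0.179

Conditional on each segment, P(3.8 < X < 6.4): 1: 0.190958; 2: 0.175728; 3: 0.163327.
By total probability, P(3.8 < X < 6.4) = 0.4·0.190958 + 0.4·0.175728 + 0.2·0.163327 = 0.17934.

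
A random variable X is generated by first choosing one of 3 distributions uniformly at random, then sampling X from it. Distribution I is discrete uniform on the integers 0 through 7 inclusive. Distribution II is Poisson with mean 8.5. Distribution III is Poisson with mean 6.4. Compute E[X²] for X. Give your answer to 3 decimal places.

For each component E[X²] = Var + (mean)², giving I: 17.5; II: 80.75; III: 47.36.
Overall E[X²] = 0.333333·17.5 + 0.333333·80.75 + 0.333333·47.36 = 48.5367.

48.537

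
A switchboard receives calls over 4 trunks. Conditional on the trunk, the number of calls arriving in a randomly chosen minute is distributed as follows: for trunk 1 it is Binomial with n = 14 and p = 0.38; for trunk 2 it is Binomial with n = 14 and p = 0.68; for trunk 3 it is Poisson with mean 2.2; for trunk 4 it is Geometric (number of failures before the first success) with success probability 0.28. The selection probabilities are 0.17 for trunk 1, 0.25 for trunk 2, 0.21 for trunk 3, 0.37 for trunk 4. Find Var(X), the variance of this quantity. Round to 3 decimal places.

Per component, 1: μ=5.32, E[X²]=31.6008; 2: μ=9.52, E[X²]=93.6768; 3: μ=2.2, E[X²]=7.04; 4: μ=2.57143, E[X²]=15.7959.
E[X] = 0.17·5.32 + 0.25·9.52 + 0.21·2.2 + 0.37·2.57143 = 4.69783.
E[X²] = 0.17·31.6008 + 0.25·93.6768 + 0.21·7.04 + 0.37·15.7959 = 36.1142.
Var(X) = E[X²] − (E[X])² = 36.1142 − 22.0696 = 14.0446.

14.045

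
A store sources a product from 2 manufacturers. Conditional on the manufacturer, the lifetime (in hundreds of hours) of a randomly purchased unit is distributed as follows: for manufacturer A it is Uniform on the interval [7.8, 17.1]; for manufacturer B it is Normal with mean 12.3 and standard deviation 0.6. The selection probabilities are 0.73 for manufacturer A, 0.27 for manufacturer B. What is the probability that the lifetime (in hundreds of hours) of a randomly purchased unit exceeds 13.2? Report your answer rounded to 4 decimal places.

0.3242

Conditional on each manufacturer, P(X > 13.2): A: 0.419355; B: 0.0668072.
By total probability, P(X > 13.2) = 0.73·0.419355 + 0.27·0.0668072 = 0.324167.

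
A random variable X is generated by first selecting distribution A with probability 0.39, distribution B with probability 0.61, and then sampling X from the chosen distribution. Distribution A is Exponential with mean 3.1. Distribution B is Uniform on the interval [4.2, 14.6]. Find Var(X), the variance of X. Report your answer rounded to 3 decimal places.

18.688

Per component, A: μ=3.1, E[X²]=19.22; B: μ=9.4, E[X²]=97.3733.
E[X] = 0.39·3.1 + 0.61·9.4 = 6.943.
E[X²] = 0.39·19.22 + 0.61·97.3733 = 66.8935.
Var(X) = E[X²] − (E[X])² = 66.8935 − 48.2052 = 18.6883.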